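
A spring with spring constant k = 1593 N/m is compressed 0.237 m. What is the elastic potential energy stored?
PE = ½kx² = ½(1593)(0.237)² = 44.74 J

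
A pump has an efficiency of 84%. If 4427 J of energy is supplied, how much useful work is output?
W_out = η·W_in = 0.84·4427 = 3718.68 J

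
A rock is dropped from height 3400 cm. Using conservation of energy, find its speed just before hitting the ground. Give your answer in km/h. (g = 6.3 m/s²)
Convert to SI: h = 34.0 m
mgh = ½mv² ⇒ v = √(2gh) = √(2·6.3·34.0) = 20.6978 m/s = 74.51 km/h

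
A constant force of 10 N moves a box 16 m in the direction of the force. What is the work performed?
W = F·d = (10)(16) = 160.0 J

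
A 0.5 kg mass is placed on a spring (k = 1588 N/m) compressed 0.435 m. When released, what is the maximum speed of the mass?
½kx² = ½mv² ⇒ v = x√(k/m) = (0.435)√(1588/0.5) = 24.51 m/s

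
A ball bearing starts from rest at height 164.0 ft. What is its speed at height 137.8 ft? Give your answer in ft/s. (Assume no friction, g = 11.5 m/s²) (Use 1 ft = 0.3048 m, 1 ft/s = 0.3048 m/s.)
Convert to SI: h₁−h₂ = 7.98576 m
mgh₁ = mgh₂ + ½mv² ⇒ v = √(2g(h₁−h₂)) = √(2·11.5·7.98576) = 13.5526 m/s = 44.46 ft/s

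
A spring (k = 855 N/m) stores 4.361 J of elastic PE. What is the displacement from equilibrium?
x = √(2·PE/k) = √(2·4.361/855) = 0.101 m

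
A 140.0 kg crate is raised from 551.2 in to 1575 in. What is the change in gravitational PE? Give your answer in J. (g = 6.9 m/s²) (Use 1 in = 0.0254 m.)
Convert to SI: m = 140.0 kg, Δh = 26.0045 m
ΔPE = mgΔh = (140.0)(6.9)(26.0045) = 25120 J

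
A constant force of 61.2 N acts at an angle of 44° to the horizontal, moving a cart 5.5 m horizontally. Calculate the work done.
W = F·d·cosθ = (61.2)(5.5)cos(44°) = 242.1 J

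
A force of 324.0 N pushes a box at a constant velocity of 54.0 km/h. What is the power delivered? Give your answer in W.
Convert to SI: F = 324.0 N, v = 15.0 m/s
P = Fv = (324.0)(15.0) = 4860 W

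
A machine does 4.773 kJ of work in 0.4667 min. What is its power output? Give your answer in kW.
Convert to SI: W = 4773.0 J, t = 28.002 s
P = W/t = 4773.0/28.002 = 170.452 W = 0.1705 kW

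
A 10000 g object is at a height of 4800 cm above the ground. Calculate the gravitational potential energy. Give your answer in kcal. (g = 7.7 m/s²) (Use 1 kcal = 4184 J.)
Convert to SI: m = 10.0 kg, h = 48.0 m
PE = mgh = (10.0)(7.7)(48.0) = 3696.0 J = 0.8834 kcal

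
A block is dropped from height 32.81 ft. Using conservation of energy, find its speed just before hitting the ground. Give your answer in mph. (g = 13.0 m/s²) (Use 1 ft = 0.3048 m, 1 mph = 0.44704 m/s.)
Convert to SI: h = 10.0005 m
mgh = ½mv² ⇒ v = √(2gh) = √(2·13.0·10.0005) = 16.1249 m/s = 36.07 mph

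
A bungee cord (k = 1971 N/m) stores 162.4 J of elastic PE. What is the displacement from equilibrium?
x = √(2·PE/k) = √(2·162.4/1971) = 0.4059 m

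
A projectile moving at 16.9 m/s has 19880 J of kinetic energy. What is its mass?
m = 2·KE/v² = 2·19880/(16.9)² = 139.2 kg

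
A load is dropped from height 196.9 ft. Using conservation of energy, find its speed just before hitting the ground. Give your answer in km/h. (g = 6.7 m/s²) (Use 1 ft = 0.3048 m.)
Convert to SI: h = 60.0151 m
mgh = ½mv² ⇒ v = √(2gh) = √(2·6.7·60.0151) = 28.3585 m/s = 102.1 km/h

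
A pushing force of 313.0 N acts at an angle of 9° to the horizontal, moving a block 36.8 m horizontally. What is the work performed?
W = F·d·cosθ = (313.0)(36.8)cos(9°) = 11380 J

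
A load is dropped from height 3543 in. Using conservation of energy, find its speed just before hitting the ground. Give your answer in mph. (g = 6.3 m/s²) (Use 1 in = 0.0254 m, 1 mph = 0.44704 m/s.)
Convert to SI: h = 89.9922 m
mgh = ½mv² ⇒ v = √(2gh) = √(2·6.3·89.9922) = 33.6735 m/s = 75.33 mph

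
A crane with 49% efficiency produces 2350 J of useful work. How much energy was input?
W_in = W_out/η = 2350/0.49 = 4796 J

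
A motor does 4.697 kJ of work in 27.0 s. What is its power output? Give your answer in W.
Convert to SI: W = 4697.0 J, t = 27.0 s
P = W/t = 4697.0/27.0 = 174.0 W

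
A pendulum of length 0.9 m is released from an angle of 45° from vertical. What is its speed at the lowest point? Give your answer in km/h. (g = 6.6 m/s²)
h = L(1 − cosθ) = 0.9(1 − cos45°) = 0.263604 m
v = √(2gh) = √(2·6.6·0.263604) = 1.86536 m/s = 6.715 km/h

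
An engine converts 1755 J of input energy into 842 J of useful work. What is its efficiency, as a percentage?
η = W_out/W_in = 842/1755 = 47.98%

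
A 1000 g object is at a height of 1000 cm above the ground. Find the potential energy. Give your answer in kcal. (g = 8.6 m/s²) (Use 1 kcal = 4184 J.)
Convert to SI: m = 1.0 kg, h = 10.0 m
PE = mgh = (1.0)(8.6)(10.0) = 86.0 J = 0.02055 kcal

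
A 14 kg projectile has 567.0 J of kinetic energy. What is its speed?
v = √(2·KE/m) = √(2·567.0/14) = 9.0 m/s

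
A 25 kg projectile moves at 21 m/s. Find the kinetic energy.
KE = ½mv² = ½(25)(21)² = 5512.5 J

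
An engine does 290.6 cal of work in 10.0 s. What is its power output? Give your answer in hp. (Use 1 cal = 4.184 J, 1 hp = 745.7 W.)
Convert to SI: W = 1215.87 J, t = 10.0 s
P = W/t = 1215.87/10.0 = 121.587 W = 0.1631 hp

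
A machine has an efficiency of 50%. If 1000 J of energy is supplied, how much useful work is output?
W_out = η·W_in = 0.5·1000 = 500.0 J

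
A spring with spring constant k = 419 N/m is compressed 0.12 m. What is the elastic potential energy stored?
PE = ½kx² = ½(419)(0.12)² = 3.017 J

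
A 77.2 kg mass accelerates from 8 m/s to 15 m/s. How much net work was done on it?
W = ΔKE = ½m(v₂² − v₁²) = ½(77.2)(15² − 8²) = 6214.6 J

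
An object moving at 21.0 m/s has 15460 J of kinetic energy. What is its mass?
m = 2·KE/v² = 2·15460/(21.0)² = 70.11 kg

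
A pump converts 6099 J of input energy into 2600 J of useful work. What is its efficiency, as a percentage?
η = W_out/W_in = 2600/6099 = 42.63%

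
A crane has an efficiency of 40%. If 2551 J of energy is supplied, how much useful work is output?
W_out = η·W_in = 0.4·2551 = 1020.4 J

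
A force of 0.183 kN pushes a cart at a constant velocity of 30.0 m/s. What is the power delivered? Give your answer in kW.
Convert to SI: F = 183.0 N, v = 30.0 m/s
P = Fv = (183.0)(30.0) = 5490.0 W = 5.49 kW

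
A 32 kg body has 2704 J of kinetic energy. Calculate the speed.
v = √(2·KE/m) = √(2·2704/32) = 13.0 m/s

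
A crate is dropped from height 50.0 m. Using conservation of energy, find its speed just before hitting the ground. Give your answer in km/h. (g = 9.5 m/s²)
mgh = ½mv² ⇒ v = √(2gh) = √(2·9.5·50.0) = 30.8221 m/s = 111.0 km/h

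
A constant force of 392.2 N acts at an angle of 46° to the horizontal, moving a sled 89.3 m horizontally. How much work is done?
W = F·d·cosθ = (392.2)(89.3)cos(46°) = 24330 J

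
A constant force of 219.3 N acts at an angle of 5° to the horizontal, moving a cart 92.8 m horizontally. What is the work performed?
W = F·d·cosθ = (219.3)(92.8)cos(5°) = 20270 J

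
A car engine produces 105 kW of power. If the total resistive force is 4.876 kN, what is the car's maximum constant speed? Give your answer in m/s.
Convert to SI: F = 4876.0 N
P = Fv ⇒ v = P/F = 105000 W/4876.0 N = 21.53 m/s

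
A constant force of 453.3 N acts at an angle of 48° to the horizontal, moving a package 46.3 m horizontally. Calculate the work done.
W = F·d·cosθ = (453.3)(46.3)cos(48°) = 14040 J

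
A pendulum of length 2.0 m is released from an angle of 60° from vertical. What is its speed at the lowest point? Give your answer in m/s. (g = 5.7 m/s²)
h = L(1 − cosθ) = 2.0(1 − cos60°) = 1.0 m
v = √(2gh) = √(2·5.7·1.0) = 3.376 m/s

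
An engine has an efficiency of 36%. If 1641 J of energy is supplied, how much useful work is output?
W_out = η·W_in = 0.36·1641 = 590.76 J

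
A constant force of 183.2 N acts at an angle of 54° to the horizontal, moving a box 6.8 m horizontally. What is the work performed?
W = F·d·cosθ = (183.2)(6.8)cos(54°) = 732.2 J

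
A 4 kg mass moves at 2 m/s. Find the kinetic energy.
KE = ½mv² = ½(4)(2)² = 8.0 J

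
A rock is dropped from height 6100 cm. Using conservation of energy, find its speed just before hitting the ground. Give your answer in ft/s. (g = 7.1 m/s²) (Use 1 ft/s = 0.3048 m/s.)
Convert to SI: h = 61.0 m
mgh = ½mv² ⇒ v = √(2gh) = √(2·7.1·61.0) = 29.4313 m/s = 96.56 ft/s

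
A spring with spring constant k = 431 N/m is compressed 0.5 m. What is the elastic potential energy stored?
PE = ½kx² = ½(431)(0.5)² = 53.88 J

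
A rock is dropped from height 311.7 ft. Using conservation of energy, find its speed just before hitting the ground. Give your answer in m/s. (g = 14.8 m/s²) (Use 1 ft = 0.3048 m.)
Convert to SI: h = 95.0062 m
mgh = ½mv² ⇒ v = √(2gh) = √(2·14.8·95.0062) = 53.03 m/s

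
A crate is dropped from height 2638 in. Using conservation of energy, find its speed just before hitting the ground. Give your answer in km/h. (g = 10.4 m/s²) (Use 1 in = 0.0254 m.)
Convert to SI: h = 67.0052 m
mgh = ½mv² ⇒ v = √(2gh) = √(2·10.4·67.0052) = 37.3324 m/s = 134.4 km/h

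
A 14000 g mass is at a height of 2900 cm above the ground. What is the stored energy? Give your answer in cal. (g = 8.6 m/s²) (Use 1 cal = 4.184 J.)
Convert to SI: m = 14.0 kg, h = 29.0 m
PE = mgh = (14.0)(8.6)(29.0) = 3491.6 J = 834.5 cal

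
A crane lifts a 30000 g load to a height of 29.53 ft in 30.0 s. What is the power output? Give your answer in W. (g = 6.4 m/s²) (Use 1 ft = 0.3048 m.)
Convert to SI: m = 30.0 kg, h = 9.00074 m, t = 30.0 s
P = mgh/t = (30.0)(6.4)(9.00074)/30.0 = 57.6 W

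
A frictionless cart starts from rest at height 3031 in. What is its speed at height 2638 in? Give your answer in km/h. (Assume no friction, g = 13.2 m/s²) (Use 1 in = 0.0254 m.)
Convert to SI: h₁−h₂ = 9.9822 m
mgh₁ = mgh₂ + ½mv² ⇒ v = √(2g(h₁−h₂)) = √(2·13.2·9.9822) = 16.2336 m/s = 58.44 km/h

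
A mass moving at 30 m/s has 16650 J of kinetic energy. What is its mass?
m = 2·KE/v² = 2·16650/(30)² = 37.0 kg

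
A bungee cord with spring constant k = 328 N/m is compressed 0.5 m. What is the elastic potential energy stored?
PE = ½kx² = ½(328)(0.5)² = 41.0 J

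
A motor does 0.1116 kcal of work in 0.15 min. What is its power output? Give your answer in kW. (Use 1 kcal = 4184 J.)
Convert to SI: W = 466.934 J, t = 9.0 s
P = W/t = 466.934/9.0 = 51.8816 W = 0.05188 kW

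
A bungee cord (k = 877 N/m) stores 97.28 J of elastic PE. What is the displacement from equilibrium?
x = √(2·PE/k) = √(2·97.28/877) = 0.471 m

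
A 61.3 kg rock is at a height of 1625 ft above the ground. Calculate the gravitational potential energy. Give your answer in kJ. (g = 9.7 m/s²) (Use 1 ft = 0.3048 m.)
Convert to SI: m = 61.3 kg, h = 495.3 m
PE = mgh = (61.3)(9.7)(495.3) = 294510 J = 294.5 kJ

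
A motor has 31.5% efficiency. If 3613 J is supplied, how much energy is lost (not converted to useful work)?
W_lost = W_in(1 − η) = 3613·(1 − 0.315) = 2475 J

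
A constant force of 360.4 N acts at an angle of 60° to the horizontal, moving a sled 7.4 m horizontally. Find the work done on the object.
W = F·d·cosθ = (360.4)(7.4)cos(60°) = 1333 J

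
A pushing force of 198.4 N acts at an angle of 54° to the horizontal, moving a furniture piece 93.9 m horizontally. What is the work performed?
W = F·d·cosθ = (198.4)(93.9)cos(54°) = 10950 J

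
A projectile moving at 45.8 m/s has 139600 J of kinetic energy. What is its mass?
m = 2·KE/v² = 2·139600/(45.8)² = 133.1 kg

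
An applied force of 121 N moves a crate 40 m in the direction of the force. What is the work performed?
W = F·d = (121)(40) = 4840 J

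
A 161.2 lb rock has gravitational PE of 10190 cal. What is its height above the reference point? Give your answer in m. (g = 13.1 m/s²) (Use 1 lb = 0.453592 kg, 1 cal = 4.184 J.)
Convert to SI: m = 73.119 kg, PE = 42635.0 J
h = PE/(mg) = 42635.0/(73.119·13.1) = 44.51 m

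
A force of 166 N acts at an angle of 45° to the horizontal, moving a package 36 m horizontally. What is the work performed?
W = F·d·cosθ = (166)(36)cos(45°) = 4226 J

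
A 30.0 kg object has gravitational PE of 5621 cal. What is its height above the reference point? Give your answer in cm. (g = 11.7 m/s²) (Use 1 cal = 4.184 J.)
Convert to SI: m = 30.0 kg, PE = 23518.3 J
h = PE/(mg) = 23518.3/(30.0·11.7) = 67.0036 m = 6700 cm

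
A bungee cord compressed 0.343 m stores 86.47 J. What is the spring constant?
k = 2·PE/x² = 2·86.47/(0.343)² = 1470 N/m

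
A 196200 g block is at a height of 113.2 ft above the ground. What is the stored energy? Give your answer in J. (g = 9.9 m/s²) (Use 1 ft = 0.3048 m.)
Convert to SI: m = 196.2 kg, h = 34.5034 m
PE = mgh = (196.2)(9.9)(34.5034) = 67020 J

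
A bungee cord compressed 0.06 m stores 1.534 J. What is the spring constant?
k = 2·PE/x² = 2·1.534/(0.06)² = 852.2 N/m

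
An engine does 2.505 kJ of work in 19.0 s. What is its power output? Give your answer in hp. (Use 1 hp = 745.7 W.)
Convert to SI: W = 2505.0 J, t = 19.0 s
P = W/t = 2505.0/19.0 = 131.842 W = 0.1768 hp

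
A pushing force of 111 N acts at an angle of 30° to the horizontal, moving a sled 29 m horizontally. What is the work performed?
W = F·d·cosθ = (111)(29)cos(30°) = 2788 J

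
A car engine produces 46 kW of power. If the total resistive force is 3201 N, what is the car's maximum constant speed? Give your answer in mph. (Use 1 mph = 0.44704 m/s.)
P = Fv ⇒ v = P/F = 46000 W/3201.0 N = 14.3705 m/s = 32.15 mph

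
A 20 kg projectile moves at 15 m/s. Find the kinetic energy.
KE = ½mv² = ½(20)(15)² = 2250.0 J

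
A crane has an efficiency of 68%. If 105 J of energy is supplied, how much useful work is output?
W_out = η·W_in = 0.68·105 = 71.4 J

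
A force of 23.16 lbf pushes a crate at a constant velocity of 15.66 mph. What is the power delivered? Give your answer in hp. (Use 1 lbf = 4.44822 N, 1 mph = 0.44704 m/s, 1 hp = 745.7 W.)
Convert to SI: F = 103.021 N, v = 7.00065 m/s
P = Fv = (103.021)(7.00065) = 721.212 W = 0.9672 hp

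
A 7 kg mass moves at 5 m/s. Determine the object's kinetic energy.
KE = ½mv² = ½(7)(5)² = 87.5 J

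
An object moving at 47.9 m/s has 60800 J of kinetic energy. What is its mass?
m = 2·KE/v² = 2·60800/(47.9)² = 53.0 kg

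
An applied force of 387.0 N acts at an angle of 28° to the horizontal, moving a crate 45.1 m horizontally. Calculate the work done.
W = F·d·cosθ = (387.0)(45.1)cos(28°) = 15410 J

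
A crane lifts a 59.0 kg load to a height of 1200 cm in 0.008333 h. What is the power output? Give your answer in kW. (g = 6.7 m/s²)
Convert to SI: m = 59.0 kg, h = 12.0 m, t = 29.9988 s
P = mgh/t = (59.0)(6.7)(12.0)/29.9988 = 158.126 W = 0.1581 kW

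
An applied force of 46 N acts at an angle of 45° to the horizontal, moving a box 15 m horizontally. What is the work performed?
W = F·d·cosθ = (46)(15)cos(45°) = 487.9 J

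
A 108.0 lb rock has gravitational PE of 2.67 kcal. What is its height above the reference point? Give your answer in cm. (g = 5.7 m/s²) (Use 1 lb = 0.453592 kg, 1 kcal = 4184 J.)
Convert to SI: m = 48.9879 kg, PE = 11171.3 J
h = PE/(mg) = 11171.3/(48.9879·5.7) = 40.0073 m = 4001 cm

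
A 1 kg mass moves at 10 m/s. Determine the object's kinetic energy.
KE = ½mv² = ½(1)(10)² = 50.0 J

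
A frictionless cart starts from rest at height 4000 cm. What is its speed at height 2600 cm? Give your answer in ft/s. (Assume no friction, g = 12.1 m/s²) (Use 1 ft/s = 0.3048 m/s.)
Convert to SI: h₁−h₂ = 14.0 m
mgh₁ = mgh₂ + ½mv² ⇒ v = √(2g(h₁−h₂)) = √(2·12.1·14.0) = 18.4065 m/s = 60.39 ft/s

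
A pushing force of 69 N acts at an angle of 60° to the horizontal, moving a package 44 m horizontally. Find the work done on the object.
W = F·d·cosθ = (69)(44)cos(60°) = 1518 J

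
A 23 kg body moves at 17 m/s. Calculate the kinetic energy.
KE = ½mv² = ½(23)(17)² = 3323.5 J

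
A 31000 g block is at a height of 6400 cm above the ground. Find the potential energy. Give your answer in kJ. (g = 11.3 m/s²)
Convert to SI: m = 31.0 kg, h = 64.0 m
PE = mgh = (31.0)(11.3)(64.0) = 22419.2 J = 22.42 kJ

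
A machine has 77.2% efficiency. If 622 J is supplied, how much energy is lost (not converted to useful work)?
W_lost = W_in(1 − η) = 622·(1 − 0.772) = 141.8 J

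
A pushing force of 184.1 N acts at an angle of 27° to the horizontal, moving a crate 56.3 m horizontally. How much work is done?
W = F·d·cosθ = (184.1)(56.3)cos(27°) = 9235 J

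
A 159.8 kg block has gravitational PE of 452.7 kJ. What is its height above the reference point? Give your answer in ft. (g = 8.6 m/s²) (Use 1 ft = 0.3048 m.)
Convert to SI: m = 159.8 kg, PE = 452700 J
h = PE/(mg) = 452700/(159.8·8.6) = 329.409 m = 1081 ft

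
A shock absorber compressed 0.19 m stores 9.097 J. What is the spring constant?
k = 2·PE/x² = 2·9.097/(0.19)² = 504.0 N/m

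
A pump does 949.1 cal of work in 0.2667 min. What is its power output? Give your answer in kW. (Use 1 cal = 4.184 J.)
Convert to SI: W = 3971.03 J, t = 16.002 s
P = W/t = 3971.03/16.002 = 248.159 W = 0.2482 kW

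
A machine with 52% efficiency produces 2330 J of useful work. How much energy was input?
W_in = W_out/η = 2330/0.52 = 4481 J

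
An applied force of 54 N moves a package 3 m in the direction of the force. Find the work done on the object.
W = F·d = (54)(3) = 162.0 J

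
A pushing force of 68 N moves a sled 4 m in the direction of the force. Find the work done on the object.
W = F·d = (68)(4) = 272.0 J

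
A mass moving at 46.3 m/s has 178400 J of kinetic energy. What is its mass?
m = 2·KE/v² = 2·178400/(46.3)² = 166.4 kg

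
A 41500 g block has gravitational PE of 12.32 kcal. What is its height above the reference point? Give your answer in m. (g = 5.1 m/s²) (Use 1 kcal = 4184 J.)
Convert to SI: m = 41.5 kg, PE = 51546.9 J
h = PE/(mg) = 51546.9/(41.5·5.1) = 243.5 m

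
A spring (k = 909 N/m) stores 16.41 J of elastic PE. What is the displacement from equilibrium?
x = √(2·PE/k) = √(2·16.41/909) = 0.19 m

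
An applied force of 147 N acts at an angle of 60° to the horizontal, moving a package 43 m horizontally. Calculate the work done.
W = F·d·cosθ = (147)(43)cos(60°) = 3161 J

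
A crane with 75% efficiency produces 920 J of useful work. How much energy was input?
W_in = W_out/η = 920/0.75 = 1227 J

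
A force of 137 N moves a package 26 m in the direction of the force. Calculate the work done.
W = F·d = (137)(26) = 3562 J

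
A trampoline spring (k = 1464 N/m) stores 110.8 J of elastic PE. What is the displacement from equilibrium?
x = √(2·PE/k) = √(2·110.8/1464) = 0.3891 m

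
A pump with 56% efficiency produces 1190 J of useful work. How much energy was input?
W_in = W_out/η = 1190/0.56 = 2125 J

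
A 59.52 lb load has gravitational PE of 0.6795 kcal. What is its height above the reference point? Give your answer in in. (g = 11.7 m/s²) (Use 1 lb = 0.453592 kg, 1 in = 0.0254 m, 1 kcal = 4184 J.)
Convert to SI: m = 26.9978 kg, PE = 2843.03 J
h = PE/(mg) = 2843.03/(26.9978·11.7) = 9.00051 m = 354.4 in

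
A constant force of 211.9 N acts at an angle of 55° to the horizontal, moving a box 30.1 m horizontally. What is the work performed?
W = F·d·cosθ = (211.9)(30.1)cos(55°) = 3658 J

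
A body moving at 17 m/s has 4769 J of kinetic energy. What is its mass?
m = 2·KE/v² = 2·4769/(17)² = 33.0 kg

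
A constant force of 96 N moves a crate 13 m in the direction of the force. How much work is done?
W = F·d = (96)(13) = 1248 J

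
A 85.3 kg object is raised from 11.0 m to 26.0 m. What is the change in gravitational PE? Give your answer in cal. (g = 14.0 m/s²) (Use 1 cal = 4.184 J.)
ΔPE = mgΔh = (85.3)(14.0)(15.0) = 17913.0 J = 4281 cal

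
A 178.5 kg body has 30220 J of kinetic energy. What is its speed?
v = √(2·KE/m) = √(2·30220/178.5) = 18.4 m/s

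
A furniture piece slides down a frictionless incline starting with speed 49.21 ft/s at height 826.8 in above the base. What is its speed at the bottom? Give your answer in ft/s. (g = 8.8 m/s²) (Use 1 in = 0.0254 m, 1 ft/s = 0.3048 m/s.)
Convert to SI: v₀ = 14.9992 m/s, h = 21.0007 m
½mv₀² + mgh = ½mv² ⇒ v = √(v₀² + 2gh) = √(14.9992² + 2·8.8·21.0007) = 24.3842 m/s = 80.0 ft/s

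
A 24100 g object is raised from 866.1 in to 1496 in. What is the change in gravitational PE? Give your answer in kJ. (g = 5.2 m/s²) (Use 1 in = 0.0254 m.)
Convert to SI: m = 24.1 kg, Δh = 15.9995 m
ΔPE = mgΔh = (24.1)(5.2)(15.9995) = 2005.05 J = 2.005 kJ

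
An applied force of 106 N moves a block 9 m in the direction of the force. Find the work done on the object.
W = F·d = (106)(9) = 954.0 J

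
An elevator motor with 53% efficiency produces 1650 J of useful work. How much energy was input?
W_in = W_out/η = 1650/0.53 = 3113 J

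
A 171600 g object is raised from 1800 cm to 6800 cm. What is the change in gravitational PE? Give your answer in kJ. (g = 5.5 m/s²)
Convert to SI: m = 171.6 kg, Δh = 50.0 m
ΔPE = mgΔh = (171.6)(5.5)(50.0) = 47190.0 J = 47.19 kJ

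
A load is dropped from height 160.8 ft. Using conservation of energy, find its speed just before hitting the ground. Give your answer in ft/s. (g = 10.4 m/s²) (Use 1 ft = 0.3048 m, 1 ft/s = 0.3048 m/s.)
Convert to SI: h = 49.0118 m
mgh = ½mv² ⇒ v = √(2gh) = √(2·10.4·49.0118) = 31.9288 m/s = 104.8 ft/s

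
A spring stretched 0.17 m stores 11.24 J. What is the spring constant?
k = 2·PE/x² = 2·11.24/(0.17)² = 777.9 N/m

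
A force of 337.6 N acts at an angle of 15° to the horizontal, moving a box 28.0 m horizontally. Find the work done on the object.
W = F·d·cosθ = (337.6)(28.0)cos(15°) = 9131 J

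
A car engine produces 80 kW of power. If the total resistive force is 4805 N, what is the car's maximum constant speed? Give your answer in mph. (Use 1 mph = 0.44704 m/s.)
P = Fv ⇒ v = P/F = 80000 W/4805.0 N = 16.6493 m/s = 37.24 mph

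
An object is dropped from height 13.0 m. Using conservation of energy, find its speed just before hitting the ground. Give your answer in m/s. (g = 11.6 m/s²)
mgh = ½mv² ⇒ v = √(2gh) = √(2·11.6·13.0) = 17.37 m/s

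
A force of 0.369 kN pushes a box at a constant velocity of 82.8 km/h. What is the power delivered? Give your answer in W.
Convert to SI: F = 369.0 N, v = 23.0 m/s
P = Fv = (369.0)(23.0) = 8487 W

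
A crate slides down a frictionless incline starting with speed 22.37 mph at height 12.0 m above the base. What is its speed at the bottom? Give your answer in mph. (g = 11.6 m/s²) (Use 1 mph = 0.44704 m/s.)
Convert to SI: v₀ = 10.0003 m/s, h = 12.0 m
½mv₀² + mgh = ½mv² ⇒ v = √(v₀² + 2gh) = √(10.0003² + 2·11.6·12.0) = 19.4527 m/s = 43.51 mph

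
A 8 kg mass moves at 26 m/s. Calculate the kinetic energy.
KE = ½mv² = ½(8)(26)² = 2704.0 J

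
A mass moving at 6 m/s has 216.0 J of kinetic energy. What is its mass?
m = 2·KE/v² = 2·216.0/(6)² = 12.0 kg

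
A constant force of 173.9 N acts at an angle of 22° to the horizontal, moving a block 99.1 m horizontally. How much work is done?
W = F·d·cosθ = (173.9)(99.1)cos(22°) = 15980 J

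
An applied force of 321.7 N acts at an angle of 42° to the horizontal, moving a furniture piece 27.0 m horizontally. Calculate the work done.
W = F·d·cosθ = (321.7)(27.0)cos(42°) = 6455 J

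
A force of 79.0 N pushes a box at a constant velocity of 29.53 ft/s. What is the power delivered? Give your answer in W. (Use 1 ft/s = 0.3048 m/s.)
Convert to SI: F = 79.0 N, v = 9.00074 m/s
P = Fv = (79.0)(9.00074) = 711.1 W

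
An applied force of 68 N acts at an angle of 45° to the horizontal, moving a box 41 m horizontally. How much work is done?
W = F·d·cosθ = (68)(41)cos(45°) = 1971 J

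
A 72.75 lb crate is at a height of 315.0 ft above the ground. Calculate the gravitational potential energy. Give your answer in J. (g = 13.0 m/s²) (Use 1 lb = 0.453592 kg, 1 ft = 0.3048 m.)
Convert to SI: m = 32.9988 kg, h = 96.012 m
PE = mgh = (32.9988)(13.0)(96.012) = 41190 J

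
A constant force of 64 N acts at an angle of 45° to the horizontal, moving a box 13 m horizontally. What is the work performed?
W = F·d·cosθ = (64)(13)cos(45°) = 588.3 J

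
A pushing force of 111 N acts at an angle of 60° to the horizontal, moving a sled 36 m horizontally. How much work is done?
W = F·d·cosθ = (111)(36)cos(60°) = 1998 J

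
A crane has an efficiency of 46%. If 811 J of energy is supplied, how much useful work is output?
W_out = η·W_in = 0.46·811 = 373.06 J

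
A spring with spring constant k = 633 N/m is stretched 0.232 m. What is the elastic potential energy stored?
PE = ½kx² = ½(633)(0.232)² = 17.04 J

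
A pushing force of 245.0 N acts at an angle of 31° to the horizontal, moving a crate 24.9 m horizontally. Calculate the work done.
W = F·d·cosθ = (245.0)(24.9)cos(31°) = 5229 J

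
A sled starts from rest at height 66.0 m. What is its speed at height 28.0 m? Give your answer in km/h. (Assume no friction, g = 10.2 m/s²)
mgh₁ = mgh₂ + ½mv² ⇒ v = √(2g(h₁−h₂)) = √(2·10.2·38.0) = 27.8424 m/s = 100.2 km/h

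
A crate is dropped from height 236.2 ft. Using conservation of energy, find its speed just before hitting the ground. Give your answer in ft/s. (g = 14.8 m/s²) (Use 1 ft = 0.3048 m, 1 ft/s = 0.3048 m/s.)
Convert to SI: h = 71.9938 m
mgh = ½mv² ⇒ v = √(2gh) = √(2·14.8·71.9938) = 46.1629 m/s = 151.5 ft/s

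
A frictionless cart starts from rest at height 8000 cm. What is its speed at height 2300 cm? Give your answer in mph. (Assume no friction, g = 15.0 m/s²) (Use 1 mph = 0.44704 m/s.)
Convert to SI: h₁−h₂ = 57.0 m
mgh₁ = mgh₂ + ½mv² ⇒ v = √(2g(h₁−h₂)) = √(2·15.0·57.0) = 41.3521 m/s = 92.5 mph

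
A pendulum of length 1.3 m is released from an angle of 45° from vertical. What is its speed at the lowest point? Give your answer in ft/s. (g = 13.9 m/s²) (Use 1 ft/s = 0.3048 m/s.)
h = L(1 − cosθ) = 1.3(1 − cos45°) = 0.380761 m
v = √(2gh) = √(2·13.9·0.380761) = 3.25348 m/s = 10.67 ft/s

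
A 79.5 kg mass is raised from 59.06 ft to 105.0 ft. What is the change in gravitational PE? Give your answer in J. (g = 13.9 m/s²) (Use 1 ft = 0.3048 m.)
Convert to SI: m = 79.5 kg, Δh = 14.0025 m
ΔPE = mgΔh = (79.5)(13.9)(14.0025) = 15470 J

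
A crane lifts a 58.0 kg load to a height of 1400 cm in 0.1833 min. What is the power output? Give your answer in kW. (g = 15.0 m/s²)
Convert to SI: m = 58.0 kg, h = 14.0 m, t = 10.998 s
P = mgh/t = (58.0)(15.0)(14.0)/10.998 = 1107.47 W = 1.107 kW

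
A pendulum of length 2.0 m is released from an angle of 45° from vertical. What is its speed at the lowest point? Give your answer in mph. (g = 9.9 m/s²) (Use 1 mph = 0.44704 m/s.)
h = L(1 − cosθ) = 2.0(1 − cos45°) = 0.585786 m
v = √(2gh) = √(2·9.9·0.585786) = 3.40567 m/s = 7.618 mph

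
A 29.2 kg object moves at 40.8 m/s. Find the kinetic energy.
KE = ½mv² = ½(29.2)(40.8)² = 24300 J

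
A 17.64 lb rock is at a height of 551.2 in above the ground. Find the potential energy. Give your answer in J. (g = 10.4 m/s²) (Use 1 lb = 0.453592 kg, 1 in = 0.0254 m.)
Convert to SI: m = 8.00136 kg, h = 14.0005 m
PE = mgh = (8.00136)(10.4)(14.0005) = 1165 J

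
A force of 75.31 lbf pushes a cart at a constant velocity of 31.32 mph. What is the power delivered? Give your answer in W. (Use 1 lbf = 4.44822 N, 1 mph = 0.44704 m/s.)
Convert to SI: F = 334.995 N, v = 14.0013 m/s
P = Fv = (334.995)(14.0013) = 4690 W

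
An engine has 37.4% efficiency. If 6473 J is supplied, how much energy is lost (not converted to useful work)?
W_lost = W_in(1 − η) = 6473·(1 − 0.374) = 4052 J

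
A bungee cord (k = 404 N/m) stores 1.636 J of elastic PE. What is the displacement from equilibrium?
x = √(2·PE/k) = √(2·1.636/404) = 0.08999 m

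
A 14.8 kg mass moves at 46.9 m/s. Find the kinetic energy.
KE = ½mv² = ½(14.8)(46.9)² = 16280 J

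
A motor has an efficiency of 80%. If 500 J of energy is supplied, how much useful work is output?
W_out = η·W_in = 0.8·500 = 400.0 J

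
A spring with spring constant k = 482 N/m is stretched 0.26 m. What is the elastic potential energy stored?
PE = ½kx² = ½(482)(0.26)² = 16.29 J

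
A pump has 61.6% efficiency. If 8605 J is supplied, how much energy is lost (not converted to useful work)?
W_lost = W_in(1 − η) = 8605·(1 − 0.616) = 3304 J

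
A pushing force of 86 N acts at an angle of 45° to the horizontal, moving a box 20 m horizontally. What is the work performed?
W = F·d·cosθ = (86)(20)cos(45°) = 1216 J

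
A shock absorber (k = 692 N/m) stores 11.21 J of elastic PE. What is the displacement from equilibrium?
x = √(2·PE/k) = √(2·11.21/692) = 0.18 m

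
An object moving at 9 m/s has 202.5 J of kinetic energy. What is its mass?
m = 2·KE/v² = 2·202.5/(9)² = 5.0 kg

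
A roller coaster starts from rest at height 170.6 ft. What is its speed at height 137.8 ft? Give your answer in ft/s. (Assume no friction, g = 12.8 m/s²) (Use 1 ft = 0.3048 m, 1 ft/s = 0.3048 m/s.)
Convert to SI: h₁−h₂ = 9.99744 m
mgh₁ = mgh₂ + ½mv² ⇒ v = √(2g(h₁−h₂)) = √(2·12.8·9.99744) = 15.998 m/s = 52.49 ft/s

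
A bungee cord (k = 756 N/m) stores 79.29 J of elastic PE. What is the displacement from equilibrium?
x = √(2·PE/k) = √(2·79.29/756) = 0.458 m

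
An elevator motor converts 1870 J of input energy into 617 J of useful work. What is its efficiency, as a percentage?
η = W_out/W_in = 617/1870 = 32.99%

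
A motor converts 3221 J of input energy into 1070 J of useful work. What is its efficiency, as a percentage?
η = W_out/W_in = 1070/3221 = 33.22%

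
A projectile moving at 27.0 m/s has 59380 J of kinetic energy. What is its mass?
m = 2·KE/v² = 2·59380/(27.0)² = 162.9 kg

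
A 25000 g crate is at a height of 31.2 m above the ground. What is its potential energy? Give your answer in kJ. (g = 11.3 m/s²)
Convert to SI: m = 25.0 kg, h = 31.2 m
PE = mgh = (25.0)(11.3)(31.2) = 8814.0 J = 8.814 kJ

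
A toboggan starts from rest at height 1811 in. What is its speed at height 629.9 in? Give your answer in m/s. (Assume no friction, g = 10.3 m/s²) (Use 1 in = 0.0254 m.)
Convert to SI: h₁−h₂ = 29.9999 m
mgh₁ = mgh₂ + ½mv² ⇒ v = √(2g(h₁−h₂)) = √(2·10.3·29.9999) = 24.86 m/s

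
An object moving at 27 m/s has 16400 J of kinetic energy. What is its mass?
m = 2·KE/v² = 2·16400/(27)² = 44.99 kg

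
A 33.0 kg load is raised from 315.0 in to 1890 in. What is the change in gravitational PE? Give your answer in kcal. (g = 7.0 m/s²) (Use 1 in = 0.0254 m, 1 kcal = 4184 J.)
Convert to SI: m = 33.0 kg, Δh = 40.005 m
ΔPE = mgΔh = (33.0)(7.0)(40.005) = 9241.16 J = 2.209 kcal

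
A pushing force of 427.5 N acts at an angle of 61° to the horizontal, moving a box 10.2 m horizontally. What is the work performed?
W = F·d·cosθ = (427.5)(10.2)cos(61°) = 2114 J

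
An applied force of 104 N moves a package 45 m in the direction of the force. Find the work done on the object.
W = F·d = (104)(45) = 4680 J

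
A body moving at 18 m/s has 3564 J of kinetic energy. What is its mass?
m = 2·KE/v² = 2·3564/(18)² = 22.0 kg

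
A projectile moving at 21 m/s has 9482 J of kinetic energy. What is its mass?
m = 2·KE/v² = 2·9482/(21)² = 43.0 kg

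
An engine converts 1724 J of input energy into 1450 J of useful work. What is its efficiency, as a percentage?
η = W_out/W_in = 1450/1724 = 84.11%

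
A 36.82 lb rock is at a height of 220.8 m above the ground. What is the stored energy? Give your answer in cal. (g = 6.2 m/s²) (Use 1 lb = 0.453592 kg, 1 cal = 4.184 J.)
Convert to SI: m = 16.7013 kg, h = 220.8 m
PE = mgh = (16.7013)(6.2)(220.8) = 22863.4 J = 5464 cal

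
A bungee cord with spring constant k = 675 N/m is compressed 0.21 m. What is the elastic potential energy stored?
PE = ½kx² = ½(675)(0.21)² = 14.88 J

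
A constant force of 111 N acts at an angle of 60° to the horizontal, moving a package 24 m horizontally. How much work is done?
W = F·d·cosθ = (111)(24)cos(60°) = 1332 J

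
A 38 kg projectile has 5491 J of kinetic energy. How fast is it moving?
v = √(2·KE/m) = √(2·5491/38) = 17.0 m/s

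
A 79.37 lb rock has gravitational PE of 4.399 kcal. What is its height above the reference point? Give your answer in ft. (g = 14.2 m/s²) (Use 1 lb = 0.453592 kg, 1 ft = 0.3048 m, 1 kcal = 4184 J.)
Convert to SI: m = 36.0016 kg, PE = 18405.4 J
h = PE/(mg) = 18405.4/(36.0016·14.2) = 36.0027 m = 118.1 ft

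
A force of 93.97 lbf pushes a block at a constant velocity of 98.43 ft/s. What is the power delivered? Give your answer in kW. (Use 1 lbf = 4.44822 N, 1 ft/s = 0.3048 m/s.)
Convert to SI: F = 417.999 N, v = 30.0015 m/s
P = Fv = (417.999)(30.0015) = 12540.6 W = 12.54 kW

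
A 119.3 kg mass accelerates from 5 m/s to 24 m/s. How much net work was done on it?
W = ΔKE = ½m(v₂² − v₁²) = ½(119.3)(24² − 5²) = 32867.15 J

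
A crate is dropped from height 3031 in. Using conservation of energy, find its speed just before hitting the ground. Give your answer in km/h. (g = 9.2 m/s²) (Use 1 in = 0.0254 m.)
Convert to SI: h = 76.9874 m
mgh = ½mv² ⇒ v = √(2gh) = √(2·9.2·76.9874) = 37.6373 m/s = 135.5 km/h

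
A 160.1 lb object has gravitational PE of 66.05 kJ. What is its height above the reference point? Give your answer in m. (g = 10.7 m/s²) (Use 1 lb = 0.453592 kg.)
Convert to SI: m = 72.6201 kg, PE = 66050.0 J
h = PE/(mg) = 66050.0/(72.6201·10.7) = 85.0 m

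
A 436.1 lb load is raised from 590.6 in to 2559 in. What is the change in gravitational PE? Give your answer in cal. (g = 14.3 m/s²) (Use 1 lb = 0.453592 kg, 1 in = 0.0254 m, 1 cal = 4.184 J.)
Convert to SI: m = 197.811 kg, Δh = 49.9974 m
ΔPE = mgΔh = (197.811)(14.3)(49.9974) = 141428 J = 33800 cal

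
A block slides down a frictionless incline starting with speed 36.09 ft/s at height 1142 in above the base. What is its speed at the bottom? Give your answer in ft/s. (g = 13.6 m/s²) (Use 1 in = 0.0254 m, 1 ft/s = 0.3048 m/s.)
Convert to SI: v₀ = 11.0002 m/s, h = 29.0068 m
½mv₀² + mgh = ½mv² ⇒ v = √(v₀² + 2gh) = √(11.0002² + 2·13.6·29.0068) = 30.166 m/s = 98.97 ft/s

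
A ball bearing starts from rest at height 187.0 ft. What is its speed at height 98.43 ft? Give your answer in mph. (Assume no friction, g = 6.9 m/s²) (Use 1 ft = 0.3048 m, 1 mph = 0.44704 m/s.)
Convert to SI: h₁−h₂ = 26.9961 m
mgh₁ = mgh₂ + ½mv² ⇒ v = √(2g(h₁−h₂)) = √(2·6.9·26.9961) = 19.3015 m/s = 43.18 mph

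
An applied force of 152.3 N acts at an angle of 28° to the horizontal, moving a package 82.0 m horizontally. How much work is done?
W = F·d·cosθ = (152.3)(82.0)cos(28°) = 11030 J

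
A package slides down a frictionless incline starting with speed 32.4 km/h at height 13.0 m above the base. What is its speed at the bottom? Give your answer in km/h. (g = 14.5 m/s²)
Convert to SI: v₀ = 9.0 m/s, h = 13.0 m
½mv₀² + mgh = ½mv² ⇒ v = √(v₀² + 2gh) = √(9.0² + 2·14.5·13.0) = 21.4009 m/s = 77.04 km/h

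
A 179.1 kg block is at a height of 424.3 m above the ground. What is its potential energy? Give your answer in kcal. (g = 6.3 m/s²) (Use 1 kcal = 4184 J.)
PE = mgh = (179.1)(6.3)(424.3) = 478750 J = 114.4 kcal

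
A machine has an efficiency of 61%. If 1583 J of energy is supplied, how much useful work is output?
W_out = η·W_in = 0.61·1583 = 965.63 J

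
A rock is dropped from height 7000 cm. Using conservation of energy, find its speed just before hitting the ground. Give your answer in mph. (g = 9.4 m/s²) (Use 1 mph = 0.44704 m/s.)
Convert to SI: h = 70.0 m
mgh = ½mv² ⇒ v = √(2gh) = √(2·9.4·70.0) = 36.2767 m/s = 81.15 mph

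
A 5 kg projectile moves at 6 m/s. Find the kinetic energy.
KE = ½mv² = ½(5)(6)² = 90.0 J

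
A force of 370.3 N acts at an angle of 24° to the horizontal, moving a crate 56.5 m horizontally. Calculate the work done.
W = F·d·cosθ = (370.3)(56.5)cos(24°) = 19110 J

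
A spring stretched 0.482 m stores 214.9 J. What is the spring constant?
k = 2·PE/x² = 2·214.9/(0.482)² = 1850 N/m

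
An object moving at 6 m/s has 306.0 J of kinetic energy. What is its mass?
m = 2·KE/v² = 2·306.0/(6)² = 17.0 kg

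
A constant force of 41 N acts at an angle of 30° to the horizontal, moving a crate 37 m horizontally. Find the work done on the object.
W = F·d·cosθ = (41)(37)cos(30°) = 1314 J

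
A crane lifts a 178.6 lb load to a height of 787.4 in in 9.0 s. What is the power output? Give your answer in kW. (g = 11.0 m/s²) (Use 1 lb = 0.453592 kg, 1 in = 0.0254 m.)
Convert to SI: m = 81.0115 kg, h = 20.0 m, t = 9.0 s
P = mgh/t = (81.0115)(11.0)(20.0)/9.0 = 1980.28 W = 1.98 kW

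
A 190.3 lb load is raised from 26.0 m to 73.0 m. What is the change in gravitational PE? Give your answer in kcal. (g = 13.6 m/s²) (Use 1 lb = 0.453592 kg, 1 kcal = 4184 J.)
Convert to SI: m = 86.3186 kg, Δh = 47.0 m
ΔPE = mgΔh = (86.3186)(13.6)(47.0) = 55174.8 J = 13.19 kcal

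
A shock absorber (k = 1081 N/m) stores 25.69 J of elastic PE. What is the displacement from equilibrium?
x = √(2·PE/k) = √(2·25.69/1081) = 0.218 m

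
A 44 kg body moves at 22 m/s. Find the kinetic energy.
KE = ½mv² = ½(44)(22)² = 10648.0 J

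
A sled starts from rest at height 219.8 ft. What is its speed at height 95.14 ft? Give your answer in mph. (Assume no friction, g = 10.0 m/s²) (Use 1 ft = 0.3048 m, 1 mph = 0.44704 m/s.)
Convert to SI: h₁−h₂ = 37.9964 m
mgh₁ = mgh₂ + ½mv² ⇒ v = √(2g(h₁−h₂)) = √(2·10.0·37.9964) = 27.5668 m/s = 61.67 mph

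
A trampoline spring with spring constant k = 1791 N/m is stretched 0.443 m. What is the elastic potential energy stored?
PE = ½kx² = ½(1791)(0.443)² = 175.7 J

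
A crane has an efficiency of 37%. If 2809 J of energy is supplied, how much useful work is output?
W_out = η·W_in = 0.37·2809 = 1039.33 J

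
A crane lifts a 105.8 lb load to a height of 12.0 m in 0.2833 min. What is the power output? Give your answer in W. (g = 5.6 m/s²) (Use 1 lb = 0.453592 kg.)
Convert to SI: m = 47.99 kg, h = 12.0 m, t = 16.998 s
P = mgh/t = (47.99)(5.6)(12.0)/16.998 = 189.7 W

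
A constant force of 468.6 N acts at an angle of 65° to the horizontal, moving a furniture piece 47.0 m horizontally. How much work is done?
W = F·d·cosθ = (468.6)(47.0)cos(65°) = 9308 J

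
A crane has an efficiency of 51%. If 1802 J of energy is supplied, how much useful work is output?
W_out = η·W_in = 0.51·1802 = 919.02 J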